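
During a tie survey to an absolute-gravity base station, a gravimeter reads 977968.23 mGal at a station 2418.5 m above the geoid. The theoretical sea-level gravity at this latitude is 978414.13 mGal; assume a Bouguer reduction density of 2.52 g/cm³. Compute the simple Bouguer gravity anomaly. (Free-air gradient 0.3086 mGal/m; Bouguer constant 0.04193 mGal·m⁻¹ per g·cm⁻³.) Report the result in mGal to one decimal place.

Free-air correction = 0.3086 × 2418.5 = 746.35 mGal
Free-air anomaly = 977968.23 − 978414.13 + (746.35) = 300.45 mGal
Bouguer slab correction = 0.04193 × 2.52 × 2418.5 = 255.55 mGal
Simple Bouguer anomaly = 300.45 − (255.55) = 44.90 mGal

44.9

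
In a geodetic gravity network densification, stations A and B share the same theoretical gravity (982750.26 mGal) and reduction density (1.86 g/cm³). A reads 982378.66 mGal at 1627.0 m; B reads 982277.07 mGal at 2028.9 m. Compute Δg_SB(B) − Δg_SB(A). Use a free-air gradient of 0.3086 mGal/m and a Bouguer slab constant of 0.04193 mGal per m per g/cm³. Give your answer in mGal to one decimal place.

-8.9

Δg_SB(A) = 982378.66 − 982750.26 + 0.3086×1627.0 − 0.04193×1.86×1627.0 = 3.60 mGal
Δg_SB(B) = 982277.07 − 982750.26 + 0.3086×2028.9 − 0.04193×1.86×2028.9 = -5.30 mGal
Difference = -5.30 − (3.60) = -8.90 mGal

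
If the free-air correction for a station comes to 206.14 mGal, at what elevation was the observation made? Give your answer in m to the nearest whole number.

668

h = 206.14 / 0.3086 = 667.98 m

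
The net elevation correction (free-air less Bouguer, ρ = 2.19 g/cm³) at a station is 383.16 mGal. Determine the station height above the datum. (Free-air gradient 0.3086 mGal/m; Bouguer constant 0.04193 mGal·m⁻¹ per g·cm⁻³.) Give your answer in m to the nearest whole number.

Combined gradient = 0.3086 − 0.04193 × 2.19 = 0.2167733 mGal/m
h = 383.16 / 0.2167733 = 1767.56 m

1768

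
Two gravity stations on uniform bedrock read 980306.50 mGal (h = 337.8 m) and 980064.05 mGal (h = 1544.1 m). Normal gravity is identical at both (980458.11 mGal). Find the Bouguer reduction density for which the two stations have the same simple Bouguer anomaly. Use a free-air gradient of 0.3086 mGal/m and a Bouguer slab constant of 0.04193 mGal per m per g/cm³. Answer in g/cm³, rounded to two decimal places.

2.57

Δg_obs = 980064.05 − 980306.50 = -242.45 mGal over Δh = 1544.1 − 337.8 = 1206.3 m
Equal Bouguer anomalies ⇒ Δg_obs + (0.3086 − 0.04193ρ)·Δh = 0
0.3086 − 0.04193ρ = −Δg_obs/Δh = 0.20099
ρ = (0.3086 − 0.20099) / 0.04193 = 2.57 g/cm³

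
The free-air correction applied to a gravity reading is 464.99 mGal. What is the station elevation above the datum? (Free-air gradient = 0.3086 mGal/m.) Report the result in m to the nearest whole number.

h = 464.99 / 0.3086 = 1506.77 m

1507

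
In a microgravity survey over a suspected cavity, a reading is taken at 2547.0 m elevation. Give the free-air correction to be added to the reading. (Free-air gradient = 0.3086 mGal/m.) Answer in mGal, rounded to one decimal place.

Free-air correction = 0.3086 × 2547.0 = 786.0 mGal

786.0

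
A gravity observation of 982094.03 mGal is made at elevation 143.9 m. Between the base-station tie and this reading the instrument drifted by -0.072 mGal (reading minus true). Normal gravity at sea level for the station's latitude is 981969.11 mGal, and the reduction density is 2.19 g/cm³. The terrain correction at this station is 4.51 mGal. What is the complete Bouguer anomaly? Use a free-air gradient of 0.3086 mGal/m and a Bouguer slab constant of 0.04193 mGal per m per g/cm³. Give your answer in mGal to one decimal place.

Drift-corrected reading = 982094.03 − (-0.072) = 982094.102 mGal
Free-air correction = 0.3086 × 143.9 = 44.41 mGal
Free-air anomaly = 982094.102 − 981969.11 + (44.41) = 169.402 mGal
Bouguer slab correction = 0.04193 × 2.19 × 143.9 = 13.21 mGal
Simple Bouguer anomaly = 169.402 − (13.21) = 156.192 mGal
Complete Bouguer anomaly = 156.192 + 4.51 = 160.702 mGal

160.7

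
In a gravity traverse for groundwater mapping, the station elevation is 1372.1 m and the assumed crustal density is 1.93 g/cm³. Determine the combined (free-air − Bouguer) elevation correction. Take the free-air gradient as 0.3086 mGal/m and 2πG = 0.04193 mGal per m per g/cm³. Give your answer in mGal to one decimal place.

Combined gradient = 0.3086 − 0.04193 × 1.93 = 0.2276751 mGal/m
Combined elevation correction = 0.2276751 × 1372.1 = 312.4 mGal

312.4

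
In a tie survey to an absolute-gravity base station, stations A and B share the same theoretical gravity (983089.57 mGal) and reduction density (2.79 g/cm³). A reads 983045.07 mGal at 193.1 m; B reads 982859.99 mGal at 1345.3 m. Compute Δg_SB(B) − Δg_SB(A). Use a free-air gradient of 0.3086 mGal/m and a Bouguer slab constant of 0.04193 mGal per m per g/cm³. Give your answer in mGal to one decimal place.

35.7

Δg_SB(A) = 983045.07 − 983089.57 + 0.3086×193.1 − 0.04193×2.79×193.1 = -7.50 mGal
Δg_SB(B) = 982859.99 − 983089.57 + 0.3086×1345.3 − 0.04193×2.79×1345.3 = 28.20 mGal
Difference = 28.20 − (-7.50) = 35.70 mGal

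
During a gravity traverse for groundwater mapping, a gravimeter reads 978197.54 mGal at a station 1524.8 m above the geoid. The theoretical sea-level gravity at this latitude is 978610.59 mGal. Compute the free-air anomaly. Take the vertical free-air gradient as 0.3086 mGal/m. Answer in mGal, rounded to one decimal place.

Free-air correction = 0.3086 × 1524.8 = 470.55 mGal
Free-air anomaly = 978197.54 − 978610.59 + (470.55) = 57.50 mGal

57.5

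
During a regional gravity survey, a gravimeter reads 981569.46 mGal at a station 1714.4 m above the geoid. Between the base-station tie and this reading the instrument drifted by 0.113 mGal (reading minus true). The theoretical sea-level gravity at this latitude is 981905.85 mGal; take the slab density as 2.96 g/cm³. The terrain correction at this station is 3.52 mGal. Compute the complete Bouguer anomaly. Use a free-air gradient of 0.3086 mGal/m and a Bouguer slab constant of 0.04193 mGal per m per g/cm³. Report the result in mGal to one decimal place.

-16.7

Drift-corrected reading = 981569.46 − (0.113) = 981569.347 mGal
Free-air correction = 0.3086 × 1714.4 = 529.06 mGal
Free-air anomaly = 981569.347 − 981905.85 + (529.06) = 192.557 mGal
Bouguer slab correction = 0.04193 × 2.96 × 1714.4 = 212.78 mGal
Simple Bouguer anomaly = 192.557 − (212.78) = -20.223 mGal
Complete Bouguer anomaly = -20.223 + 3.52 = -16.703 mGal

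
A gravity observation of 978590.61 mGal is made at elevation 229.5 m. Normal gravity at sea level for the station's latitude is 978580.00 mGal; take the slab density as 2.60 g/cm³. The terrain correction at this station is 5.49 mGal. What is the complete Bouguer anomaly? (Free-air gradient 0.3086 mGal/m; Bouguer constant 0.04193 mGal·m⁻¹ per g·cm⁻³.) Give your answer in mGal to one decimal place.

Free-air correction = 0.3086 × 229.5 = 70.82 mGal
Free-air anomaly = 978590.61 − 978580.00 + (70.82) = 81.43 mGal
Bouguer slab correction = 0.04193 × 2.60 × 229.5 = 25.02 mGal
Simple Bouguer anomaly = 81.43 − (25.02) = 56.41 mGal
Complete Bouguer anomaly = 56.41 + 5.49 = 61.90 mGal

61.9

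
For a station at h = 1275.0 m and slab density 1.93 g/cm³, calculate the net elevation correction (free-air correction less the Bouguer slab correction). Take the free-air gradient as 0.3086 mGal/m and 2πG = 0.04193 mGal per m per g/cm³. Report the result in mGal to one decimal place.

290.3

Combined gradient = 0.3086 − 0.04193 × 1.93 = 0.2276751 mGal/m
Combined elevation correction = 0.2276751 × 1275.0 = 290.3 mGal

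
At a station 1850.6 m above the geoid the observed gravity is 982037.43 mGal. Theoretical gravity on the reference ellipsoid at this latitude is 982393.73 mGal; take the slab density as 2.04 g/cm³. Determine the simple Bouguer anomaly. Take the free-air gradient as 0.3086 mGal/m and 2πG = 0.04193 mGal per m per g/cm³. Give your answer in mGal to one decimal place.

56.5

Free-air correction = 0.3086 × 1850.6 = 571.10 mGal
Free-air anomaly = 982037.43 − 982393.73 + (571.10) = 214.80 mGal
Bouguer slab correction = 0.04193 × 2.04 × 1850.6 = 158.30 mGal
Simple Bouguer anomaly = 214.80 − (158.30) = 56.50 mGal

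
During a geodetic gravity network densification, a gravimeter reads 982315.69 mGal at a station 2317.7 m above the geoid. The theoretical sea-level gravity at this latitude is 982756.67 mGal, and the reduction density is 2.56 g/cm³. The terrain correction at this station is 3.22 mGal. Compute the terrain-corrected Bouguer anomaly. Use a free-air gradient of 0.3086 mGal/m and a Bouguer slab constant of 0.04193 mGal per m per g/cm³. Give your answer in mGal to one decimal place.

Free-air correction = 0.3086 × 2317.7 = 715.24 mGal
Free-air anomaly = 982315.69 − 982756.67 + (715.24) = 274.26 mGal
Bouguer slab correction = 0.04193 × 2.56 × 2317.7 = 248.78 mGal
Simple Bouguer anomaly = 274.26 − (248.78) = 25.48 mGal
Complete Bouguer anomaly = 25.48 + 3.22 = 28.70 mGal

28.7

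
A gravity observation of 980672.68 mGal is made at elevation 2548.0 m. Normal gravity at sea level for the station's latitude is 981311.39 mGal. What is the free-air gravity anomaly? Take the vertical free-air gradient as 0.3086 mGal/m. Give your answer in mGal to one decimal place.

Free-air correction = 0.3086 × 2548.0 = 786.31 mGal
Free-air anomaly = 980672.68 − 981311.39 + (786.31) = 147.60 mGal

147.6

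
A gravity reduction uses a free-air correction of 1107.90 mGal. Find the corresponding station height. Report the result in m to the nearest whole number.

3590

h = 1107.90 / 0.3086 = 3590.08 m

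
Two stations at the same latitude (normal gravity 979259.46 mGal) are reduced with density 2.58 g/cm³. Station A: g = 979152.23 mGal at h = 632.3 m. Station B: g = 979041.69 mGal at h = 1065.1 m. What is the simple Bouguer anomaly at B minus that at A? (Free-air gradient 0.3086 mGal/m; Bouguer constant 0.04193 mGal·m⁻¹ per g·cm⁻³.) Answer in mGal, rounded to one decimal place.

-23.8

Δg_SB(A) = 979152.23 − 979259.46 + 0.3086×632.3 − 0.04193×2.58×632.3 = 19.50 mGal
Δg_SB(B) = 979041.69 − 979259.46 + 0.3086×1065.1 − 0.04193×2.58×1065.1 = -4.30 mGal
Difference = -4.30 − (19.50) = -23.80 mGal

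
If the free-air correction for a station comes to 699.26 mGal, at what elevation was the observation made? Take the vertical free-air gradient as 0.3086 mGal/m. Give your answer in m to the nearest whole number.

h = 699.26 / 0.3086 = 2265.91 m

2266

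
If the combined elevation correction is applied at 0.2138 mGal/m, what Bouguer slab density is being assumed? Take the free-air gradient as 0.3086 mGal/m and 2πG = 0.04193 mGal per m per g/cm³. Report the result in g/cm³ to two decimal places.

2.26

0.2138 = 0.3086 − 0.04193 × ρ
ρ = (0.3086 − 0.2138) / 0.04193 = 2.26 g/cm³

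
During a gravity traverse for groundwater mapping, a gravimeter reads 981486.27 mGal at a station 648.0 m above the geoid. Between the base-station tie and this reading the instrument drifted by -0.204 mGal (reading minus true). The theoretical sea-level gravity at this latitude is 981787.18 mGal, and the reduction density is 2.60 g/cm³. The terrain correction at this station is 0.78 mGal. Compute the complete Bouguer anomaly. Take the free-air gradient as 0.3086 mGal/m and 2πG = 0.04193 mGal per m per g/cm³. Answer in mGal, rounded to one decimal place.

Drift-corrected reading = 981486.27 − (-0.204) = 981486.474 mGal
Free-air correction = 0.3086 × 648.0 = 199.97 mGal
Free-air anomaly = 981486.474 − 981787.18 + (199.97) = -100.736 mGal
Bouguer slab correction = 0.04193 × 2.60 × 648.0 = 70.64 mGal
Simple Bouguer anomaly = -100.736 − (70.64) = -171.376 mGal
Complete Bouguer anomaly = -171.376 + 0.78 = -170.596 mGal

-170.6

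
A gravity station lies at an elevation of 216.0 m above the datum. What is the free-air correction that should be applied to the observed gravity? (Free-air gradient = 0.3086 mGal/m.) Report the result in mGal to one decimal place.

Free-air correction = 0.3086 × 216.0 = 66.7 mGal

66.7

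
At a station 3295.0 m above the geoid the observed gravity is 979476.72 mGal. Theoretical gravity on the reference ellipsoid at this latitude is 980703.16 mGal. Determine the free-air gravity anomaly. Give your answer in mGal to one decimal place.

-209.6

Free-air correction = 0.3086 × 3295.0 = 1016.84 mGal
Free-air anomaly = 979476.72 − 980703.16 + (1016.84) = -209.60 mGal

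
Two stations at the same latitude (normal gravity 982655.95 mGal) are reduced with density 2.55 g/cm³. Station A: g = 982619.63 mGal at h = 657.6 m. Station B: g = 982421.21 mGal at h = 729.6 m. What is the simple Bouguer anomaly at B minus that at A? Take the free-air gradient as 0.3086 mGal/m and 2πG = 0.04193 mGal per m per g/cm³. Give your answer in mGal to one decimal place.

Δg_SB(A) = 982619.63 − 982655.95 + 0.3086×657.6 − 0.04193×2.55×657.6 = 96.30 mGal
Δg_SB(B) = 982421.21 − 982655.95 + 0.3086×729.6 − 0.04193×2.55×729.6 = -87.60 mGal
Difference = -87.60 − (96.30) = -183.90 mGal

-183.9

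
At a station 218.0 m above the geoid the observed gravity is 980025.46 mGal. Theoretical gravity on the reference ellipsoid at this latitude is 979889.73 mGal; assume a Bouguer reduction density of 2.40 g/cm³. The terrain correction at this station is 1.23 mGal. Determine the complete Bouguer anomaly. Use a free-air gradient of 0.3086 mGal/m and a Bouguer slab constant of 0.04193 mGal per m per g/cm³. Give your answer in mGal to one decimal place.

182.3

Free-air correction = 0.3086 × 218.0 = 67.27 mGal
Free-air anomaly = 980025.46 − 979889.73 + (67.27) = 203.00 mGal
Bouguer slab correction = 0.04193 × 2.40 × 218.0 = 21.94 mGal
Simple Bouguer anomaly = 203.00 − (21.94) = 181.06 mGal
Complete Bouguer anomaly = 181.06 + 1.23 = 182.29 mGal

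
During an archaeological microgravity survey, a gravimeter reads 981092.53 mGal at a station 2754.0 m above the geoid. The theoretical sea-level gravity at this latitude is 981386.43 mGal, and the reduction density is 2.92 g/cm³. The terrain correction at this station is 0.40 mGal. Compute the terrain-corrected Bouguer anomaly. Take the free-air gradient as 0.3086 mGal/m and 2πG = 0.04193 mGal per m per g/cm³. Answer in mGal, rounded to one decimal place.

Free-air correction = 0.3086 × 2754.0 = 849.88 mGal
Free-air anomaly = 981092.53 − 981386.43 + (849.88) = 555.98 mGal
Bouguer slab correction = 0.04193 × 2.92 × 2754.0 = 337.19 mGal
Simple Bouguer anomaly = 555.98 − (337.19) = 218.79 mGal
Complete Bouguer anomaly = 218.79 + 0.40 = 219.19 mGal

219.2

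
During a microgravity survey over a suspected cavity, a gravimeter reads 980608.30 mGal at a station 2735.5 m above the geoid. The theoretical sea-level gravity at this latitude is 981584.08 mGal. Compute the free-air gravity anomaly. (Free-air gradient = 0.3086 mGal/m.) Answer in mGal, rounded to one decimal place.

-131.6

Free-air correction = 0.3086 × 2735.5 = 844.18 mGal
Free-air anomaly = 980608.30 − 981584.08 + (844.18) = -131.60 mGal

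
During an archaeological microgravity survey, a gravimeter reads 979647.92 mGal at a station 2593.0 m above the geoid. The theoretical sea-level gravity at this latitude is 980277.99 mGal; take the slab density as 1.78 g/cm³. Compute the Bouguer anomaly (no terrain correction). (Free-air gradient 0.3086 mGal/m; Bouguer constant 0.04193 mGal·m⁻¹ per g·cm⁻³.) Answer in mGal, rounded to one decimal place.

Free-air correction = 0.3086 × 2593.0 = 800.20 mGal
Free-air anomaly = 979647.92 − 980277.99 + (800.20) = 170.13 mGal
Bouguer slab correction = 0.04193 × 1.78 × 2593.0 = 193.53 mGal
Simple Bouguer anomaly = 170.13 − (193.53) = -23.40 mGal

-23.4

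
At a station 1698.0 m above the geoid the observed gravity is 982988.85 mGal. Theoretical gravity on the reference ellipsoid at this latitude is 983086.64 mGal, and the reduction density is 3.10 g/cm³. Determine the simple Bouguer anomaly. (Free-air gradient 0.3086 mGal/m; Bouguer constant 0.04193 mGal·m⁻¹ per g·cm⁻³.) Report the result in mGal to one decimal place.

Free-air correction = 0.3086 × 1698.0 = 524.00 mGal
Free-air anomaly = 982988.85 − 983086.64 + (524.00) = 426.21 mGal
Bouguer slab correction = 0.04193 × 3.10 × 1698.0 = 220.71 mGal
Simple Bouguer anomaly = 426.21 − (220.71) = 205.50 mGal

205.5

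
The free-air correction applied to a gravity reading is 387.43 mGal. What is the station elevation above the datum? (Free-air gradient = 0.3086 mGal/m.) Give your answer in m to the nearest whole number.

h = 387.43 / 0.3086 = 1255.44 m

1255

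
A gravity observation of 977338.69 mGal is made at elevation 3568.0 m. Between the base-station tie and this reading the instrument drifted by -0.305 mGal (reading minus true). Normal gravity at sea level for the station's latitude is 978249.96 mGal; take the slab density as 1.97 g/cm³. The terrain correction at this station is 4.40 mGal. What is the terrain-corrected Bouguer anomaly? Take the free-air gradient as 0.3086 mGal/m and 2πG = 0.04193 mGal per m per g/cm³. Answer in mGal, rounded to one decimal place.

Drift-corrected reading = 977338.69 − (-0.305) = 977338.995 mGal
Free-air correction = 0.3086 × 3568.0 = 1101.08 mGal
Free-air anomaly = 977338.995 − 978249.96 + (1101.08) = 190.115 mGal
Bouguer slab correction = 0.04193 × 1.97 × 3568.0 = 294.72 mGal
Simple Bouguer anomaly = 190.115 − (294.72) = -104.605 mGal
Complete Bouguer anomaly = -104.605 + 4.40 = -100.205 mGal

-100.2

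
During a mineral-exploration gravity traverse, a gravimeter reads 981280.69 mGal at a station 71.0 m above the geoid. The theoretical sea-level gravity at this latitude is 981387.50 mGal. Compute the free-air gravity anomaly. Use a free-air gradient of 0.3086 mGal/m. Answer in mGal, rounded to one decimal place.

-84.9

Free-air correction = 0.3086 × 71.0 = 21.91 mGal
Free-air anomaly = 981280.69 − 981387.50 + (21.91) = -84.90 mGal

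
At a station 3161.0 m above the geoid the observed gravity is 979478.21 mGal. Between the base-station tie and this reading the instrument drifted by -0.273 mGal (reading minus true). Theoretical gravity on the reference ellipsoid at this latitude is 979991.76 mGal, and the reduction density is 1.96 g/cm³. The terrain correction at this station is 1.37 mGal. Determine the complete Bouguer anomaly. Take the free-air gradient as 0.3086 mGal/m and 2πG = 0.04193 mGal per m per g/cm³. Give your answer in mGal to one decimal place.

Drift-corrected reading = 979478.21 − (-0.273) = 979478.483 mGal
Free-air correction = 0.3086 × 3161.0 = 975.48 mGal
Free-air anomaly = 979478.483 − 979991.76 + (975.48) = 462.203 mGal
Bouguer slab correction = 0.04193 × 1.96 × 3161.0 = 259.78 mGal
Simple Bouguer anomaly = 462.203 − (259.78) = 202.423 mGal
Complete Bouguer anomaly = 202.423 + 1.37 = 203.793 mGal

203.8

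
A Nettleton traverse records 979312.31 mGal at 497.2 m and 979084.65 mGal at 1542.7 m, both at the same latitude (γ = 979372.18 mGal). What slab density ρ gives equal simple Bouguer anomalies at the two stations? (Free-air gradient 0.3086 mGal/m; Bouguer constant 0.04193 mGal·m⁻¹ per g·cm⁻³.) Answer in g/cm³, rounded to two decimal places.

2.17

Δg_obs = 979084.65 − 979312.31 = -227.66 mGal over Δh = 1542.7 − 497.2 = 1045.5 m
Equal Bouguer anomalies ⇒ Δg_obs + (0.3086 − 0.04193ρ)·Δh = 0
0.3086 − 0.04193ρ = −Δg_obs/Δh = 0.21775
ρ = (0.3086 − 0.21775) / 0.04193 = 2.17 g/cm³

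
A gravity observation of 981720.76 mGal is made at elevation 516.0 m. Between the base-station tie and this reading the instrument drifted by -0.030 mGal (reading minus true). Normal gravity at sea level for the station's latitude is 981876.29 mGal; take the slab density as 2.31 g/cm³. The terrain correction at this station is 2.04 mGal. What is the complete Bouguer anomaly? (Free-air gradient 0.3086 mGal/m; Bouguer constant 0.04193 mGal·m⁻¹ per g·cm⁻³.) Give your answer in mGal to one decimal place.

Drift-corrected reading = 981720.76 − (-0.030) = 981720.790 mGal
Free-air correction = 0.3086 × 516.0 = 159.24 mGal
Free-air anomaly = 981720.790 − 981876.29 + (159.24) = 3.740 mGal
Bouguer slab correction = 0.04193 × 2.31 × 516.0 = 49.98 mGal
Simple Bouguer anomaly = 3.740 − (49.98) = -46.240 mGal
Complete Bouguer anomaly = -46.240 + 2.04 = -44.200 mGal

-44.2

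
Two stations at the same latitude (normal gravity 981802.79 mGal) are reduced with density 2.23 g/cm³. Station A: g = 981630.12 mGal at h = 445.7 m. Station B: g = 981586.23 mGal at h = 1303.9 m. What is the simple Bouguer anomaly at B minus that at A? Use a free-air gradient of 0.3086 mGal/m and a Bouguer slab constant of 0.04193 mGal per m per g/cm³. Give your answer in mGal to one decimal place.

Δg_SB(A) = 981630.12 − 981802.79 + 0.3086×445.7 − 0.04193×2.23×445.7 = -76.80 mGal
Δg_SB(B) = 981586.23 − 981802.79 + 0.3086×1303.9 − 0.04193×2.23×1303.9 = 63.90 mGal
Difference = 63.90 − (-76.80) = 140.70 mGal

140.7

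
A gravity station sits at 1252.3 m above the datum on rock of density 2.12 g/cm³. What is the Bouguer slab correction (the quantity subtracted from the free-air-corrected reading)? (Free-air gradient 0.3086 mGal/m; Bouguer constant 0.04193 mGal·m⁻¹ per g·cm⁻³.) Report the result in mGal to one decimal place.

111.3

Bouguer slab correction = 0.04193 × 2.12 × 1252.3 = 111.3 mGal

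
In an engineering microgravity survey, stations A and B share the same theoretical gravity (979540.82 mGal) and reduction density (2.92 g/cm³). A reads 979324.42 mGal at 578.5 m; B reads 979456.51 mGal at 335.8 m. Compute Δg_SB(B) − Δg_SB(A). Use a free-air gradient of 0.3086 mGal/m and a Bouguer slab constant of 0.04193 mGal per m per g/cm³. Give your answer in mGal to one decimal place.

Δg_SB(A) = 979324.42 − 979540.82 + 0.3086×578.5 − 0.04193×2.92×578.5 = -108.70 mGal
Δg_SB(B) = 979456.51 − 979540.82 + 0.3086×335.8 − 0.04193×2.92×335.8 = -21.80 mGal
Difference = -21.80 − (-108.70) = 86.90 mGal

86.9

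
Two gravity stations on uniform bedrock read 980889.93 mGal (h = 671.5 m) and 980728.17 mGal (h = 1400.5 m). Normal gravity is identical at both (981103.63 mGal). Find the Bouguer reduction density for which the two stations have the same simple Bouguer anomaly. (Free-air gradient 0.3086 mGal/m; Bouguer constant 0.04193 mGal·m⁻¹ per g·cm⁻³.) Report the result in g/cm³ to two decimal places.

Δg_obs = 980728.17 − 980889.93 = -161.76 mGal over Δh = 1400.5 − 671.5 = 729.0 m
Equal Bouguer anomalies ⇒ Δg_obs + (0.3086 − 0.04193ρ)·Δh = 0
0.3086 − 0.04193ρ = −Δg_obs/Δh = 0.22189
ρ = (0.3086 − 0.22189) / 0.04193 = 2.07 g/cm³

2.07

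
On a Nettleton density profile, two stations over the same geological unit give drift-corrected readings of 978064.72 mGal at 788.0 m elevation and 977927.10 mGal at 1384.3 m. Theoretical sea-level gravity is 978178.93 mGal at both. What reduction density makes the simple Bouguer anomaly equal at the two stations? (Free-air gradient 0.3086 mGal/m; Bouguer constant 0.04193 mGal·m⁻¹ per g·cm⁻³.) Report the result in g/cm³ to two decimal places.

Δg_obs = 977927.10 − 978064.72 = -137.62 mGal over Δh = 1384.3 − 788.0 = 596.3 m
Equal Bouguer anomalies ⇒ Δg_obs + (0.3086 − 0.04193ρ)·Δh = 0
0.3086 − 0.04193ρ = −Δg_obs/Δh = 0.23079
ρ = (0.3086 − 0.23079) / 0.04193 = 1.86 g/cm³

1.86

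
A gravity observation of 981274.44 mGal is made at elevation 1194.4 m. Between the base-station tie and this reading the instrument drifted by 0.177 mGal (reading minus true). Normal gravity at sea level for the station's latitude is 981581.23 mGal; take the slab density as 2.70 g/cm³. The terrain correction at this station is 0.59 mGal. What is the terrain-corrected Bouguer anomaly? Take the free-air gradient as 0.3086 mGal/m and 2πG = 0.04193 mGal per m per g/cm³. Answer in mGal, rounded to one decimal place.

-73.0

Drift-corrected reading = 981274.44 − (0.177) = 981274.263 mGal
Free-air correction = 0.3086 × 1194.4 = 368.59 mGal
Free-air anomaly = 981274.263 − 981581.23 + (368.59) = 61.623 mGal
Bouguer slab correction = 0.04193 × 2.70 × 1194.4 = 135.22 mGal
Simple Bouguer anomaly = 61.623 − (135.22) = -73.597 mGal
Complete Bouguer anomaly = -73.597 + 0.59 = -73.007 mGal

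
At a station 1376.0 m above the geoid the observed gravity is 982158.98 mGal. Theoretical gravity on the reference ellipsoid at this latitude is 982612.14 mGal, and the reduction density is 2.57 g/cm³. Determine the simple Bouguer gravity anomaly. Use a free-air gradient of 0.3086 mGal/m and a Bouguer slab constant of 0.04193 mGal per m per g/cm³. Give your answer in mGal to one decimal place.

-176.8

Free-air correction = 0.3086 × 1376.0 = 424.63 mGal
Free-air anomaly = 982158.98 − 982612.14 + (424.63) = -28.53 mGal
Bouguer slab correction = 0.04193 × 2.57 × 1376.0 = 148.28 mGal
Simple Bouguer anomaly = -28.53 − (148.28) = -176.81 mGal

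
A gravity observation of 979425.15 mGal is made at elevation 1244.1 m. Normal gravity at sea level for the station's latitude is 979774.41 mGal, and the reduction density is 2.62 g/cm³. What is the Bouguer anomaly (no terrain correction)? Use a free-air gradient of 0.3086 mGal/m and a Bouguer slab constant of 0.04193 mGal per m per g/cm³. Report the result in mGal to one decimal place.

Free-air correction = 0.3086 × 1244.1 = 383.93 mGal
Free-air anomaly = 979425.15 − 979774.41 + (383.93) = 34.67 mGal
Bouguer slab correction = 0.04193 × 2.62 × 1244.1 = 136.67 mGal
Simple Bouguer anomaly = 34.67 − (136.67) = -102.00 mGal

-102.0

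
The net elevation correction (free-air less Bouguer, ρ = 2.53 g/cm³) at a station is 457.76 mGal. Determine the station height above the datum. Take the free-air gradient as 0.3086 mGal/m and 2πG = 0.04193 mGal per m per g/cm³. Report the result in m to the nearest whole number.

2260

Combined gradient = 0.3086 − 0.04193 × 2.53 = 0.2025171 mGal/m
h = 457.76 / 0.2025171 = 2260.35 m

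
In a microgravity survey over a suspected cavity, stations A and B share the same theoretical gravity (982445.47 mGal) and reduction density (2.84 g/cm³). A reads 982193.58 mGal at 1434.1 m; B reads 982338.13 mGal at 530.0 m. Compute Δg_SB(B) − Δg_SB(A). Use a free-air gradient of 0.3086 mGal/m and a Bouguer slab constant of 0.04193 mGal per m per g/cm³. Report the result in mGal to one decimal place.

Δg_SB(A) = 982193.58 − 982445.47 + 0.3086×1434.1 − 0.04193×2.84×1434.1 = 19.90 mGal
Δg_SB(B) = 982338.13 − 982445.47 + 0.3086×530.0 − 0.04193×2.84×530.0 = -6.90 mGal
Difference = -6.90 − (19.90) = -26.80 mGal

-26.8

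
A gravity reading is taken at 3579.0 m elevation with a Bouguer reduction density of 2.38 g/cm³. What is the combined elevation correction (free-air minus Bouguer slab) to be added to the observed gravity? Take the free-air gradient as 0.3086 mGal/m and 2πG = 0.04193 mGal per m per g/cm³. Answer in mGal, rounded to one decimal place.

Combined gradient = 0.3086 − 0.04193 × 2.38 = 0.2088066 mGal/m
Combined elevation correction = 0.2088066 × 3579.0 = 747.3 mGal

747.3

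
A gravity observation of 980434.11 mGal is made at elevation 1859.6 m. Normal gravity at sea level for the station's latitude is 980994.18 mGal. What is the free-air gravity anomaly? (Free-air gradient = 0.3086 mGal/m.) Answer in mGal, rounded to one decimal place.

13.8

Free-air correction = 0.3086 × 1859.6 = 573.87 mGal
Free-air anomaly = 980434.11 − 980994.18 + (573.87) = 13.80 mGal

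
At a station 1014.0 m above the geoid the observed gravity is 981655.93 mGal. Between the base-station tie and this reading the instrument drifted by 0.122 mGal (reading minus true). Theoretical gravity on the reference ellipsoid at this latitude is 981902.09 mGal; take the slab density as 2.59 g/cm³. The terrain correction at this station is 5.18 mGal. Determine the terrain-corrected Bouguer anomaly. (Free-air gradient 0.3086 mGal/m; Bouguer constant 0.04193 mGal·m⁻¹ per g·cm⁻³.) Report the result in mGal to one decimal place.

-38.3

Drift-corrected reading = 981655.93 − (0.122) = 981655.808 mGal
Free-air correction = 0.3086 × 1014.0 = 312.92 mGal
Free-air anomaly = 981655.808 − 981902.09 + (312.92) = 66.638 mGal
Bouguer slab correction = 0.04193 × 2.59 × 1014.0 = 110.12 mGal
Simple Bouguer anomaly = 66.638 − (110.12) = -43.482 mGal
Complete Bouguer anomaly = -43.482 + 5.18 = -38.302 mGal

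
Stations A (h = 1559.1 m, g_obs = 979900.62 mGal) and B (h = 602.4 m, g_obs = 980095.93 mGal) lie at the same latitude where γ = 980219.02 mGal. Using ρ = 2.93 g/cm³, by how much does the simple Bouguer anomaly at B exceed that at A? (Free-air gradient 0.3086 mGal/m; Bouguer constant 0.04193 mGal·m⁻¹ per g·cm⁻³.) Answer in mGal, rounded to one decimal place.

Δg_SB(A) = 979900.62 − 980219.02 + 0.3086×1559.1 − 0.04193×2.93×1559.1 = -28.80 mGal
Δg_SB(B) = 980095.93 − 980219.02 + 0.3086×602.4 − 0.04193×2.93×602.4 = -11.20 mGal
Difference = -11.20 − (-28.80) = 17.60 mGal

17.6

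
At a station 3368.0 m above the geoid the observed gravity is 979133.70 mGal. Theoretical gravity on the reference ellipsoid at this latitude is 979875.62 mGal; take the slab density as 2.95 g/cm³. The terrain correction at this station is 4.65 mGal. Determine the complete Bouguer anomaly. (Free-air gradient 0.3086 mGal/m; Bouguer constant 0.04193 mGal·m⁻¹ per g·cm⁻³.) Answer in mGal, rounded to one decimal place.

Free-air correction = 0.3086 × 3368.0 = 1039.36 mGal
Free-air anomaly = 979133.70 − 979875.62 + (1039.36) = 297.44 mGal
Bouguer slab correction = 0.04193 × 2.95 × 3368.0 = 416.60 mGal
Simple Bouguer anomaly = 297.44 − (416.60) = -119.16 mGal
Complete Bouguer anomaly = -119.16 + 4.65 = -114.51 mGal

-114.5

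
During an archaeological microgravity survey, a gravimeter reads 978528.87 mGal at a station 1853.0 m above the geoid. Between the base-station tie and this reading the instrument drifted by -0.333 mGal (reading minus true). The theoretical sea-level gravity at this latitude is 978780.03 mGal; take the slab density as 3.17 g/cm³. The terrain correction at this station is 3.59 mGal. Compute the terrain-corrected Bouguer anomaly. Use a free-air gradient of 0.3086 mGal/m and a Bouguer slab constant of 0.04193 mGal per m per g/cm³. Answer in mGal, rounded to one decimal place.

78.3

Drift-corrected reading = 978528.87 − (-0.333) = 978529.203 mGal
Free-air correction = 0.3086 × 1853.0 = 571.84 mGal
Free-air anomaly = 978529.203 − 978780.03 + (571.84) = 321.013 mGal
Bouguer slab correction = 0.04193 × 3.17 × 1853.0 = 246.30 mGal
Simple Bouguer anomaly = 321.013 − (246.30) = 74.713 mGal
Complete Bouguer anomaly = 74.713 + 3.59 = 78.303 mGal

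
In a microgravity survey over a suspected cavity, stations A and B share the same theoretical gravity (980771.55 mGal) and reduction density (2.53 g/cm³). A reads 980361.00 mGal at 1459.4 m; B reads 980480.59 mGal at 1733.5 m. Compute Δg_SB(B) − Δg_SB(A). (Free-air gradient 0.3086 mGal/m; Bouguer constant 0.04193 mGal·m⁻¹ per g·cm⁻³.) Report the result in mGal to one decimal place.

Δg_SB(A) = 980361.00 − 980771.55 + 0.3086×1459.4 − 0.04193×2.53×1459.4 = -115.00 mGal
Δg_SB(B) = 980480.59 − 980771.55 + 0.3086×1733.5 − 0.04193×2.53×1733.5 = 60.10 mGal
Difference = 60.10 − (-115.00) = 175.10 mGal

175.1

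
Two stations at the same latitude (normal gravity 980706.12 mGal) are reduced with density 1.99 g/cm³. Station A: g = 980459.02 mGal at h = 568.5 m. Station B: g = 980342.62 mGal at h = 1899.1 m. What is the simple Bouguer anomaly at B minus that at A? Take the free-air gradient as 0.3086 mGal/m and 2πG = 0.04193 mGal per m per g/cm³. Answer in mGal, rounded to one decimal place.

Δg_SB(A) = 980459.02 − 980706.12 + 0.3086×568.5 − 0.04193×1.99×568.5 = -119.10 mGal
Δg_SB(B) = 980342.62 − 980706.12 + 0.3086×1899.1 − 0.04193×1.99×1899.1 = 64.10 mGal
Difference = 64.10 − (-119.10) = 183.20 mGal

183.2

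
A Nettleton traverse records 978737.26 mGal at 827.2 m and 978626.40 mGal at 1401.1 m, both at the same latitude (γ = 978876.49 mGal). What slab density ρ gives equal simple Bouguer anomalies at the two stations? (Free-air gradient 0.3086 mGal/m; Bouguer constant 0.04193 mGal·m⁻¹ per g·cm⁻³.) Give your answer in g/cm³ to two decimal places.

2.75

Δg_obs = 978626.40 − 978737.26 = -110.86 mGal over Δh = 1401.1 − 827.2 = 573.9 m
Equal Bouguer anomalies ⇒ Δg_obs + (0.3086 − 0.04193ρ)·Δh = 0
0.3086 − 0.04193ρ = −Δg_obs/Δh = 0.19317
ρ = (0.3086 − 0.19317) / 0.04193 = 2.75 g/cm³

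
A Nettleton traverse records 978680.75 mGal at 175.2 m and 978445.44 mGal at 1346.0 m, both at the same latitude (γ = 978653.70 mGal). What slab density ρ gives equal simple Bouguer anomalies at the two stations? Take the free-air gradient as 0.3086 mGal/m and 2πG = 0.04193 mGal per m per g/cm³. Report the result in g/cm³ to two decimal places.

2.57

Δg_obs = 978445.44 − 978680.75 = -235.31 mGal over Δh = 1346.0 − 175.2 = 1170.8 m
Equal Bouguer anomalies ⇒ Δg_obs + (0.3086 − 0.04193ρ)·Δh = 0
0.3086 − 0.04193ρ = −Δg_obs/Δh = 0.20098
ρ = (0.3086 − 0.20098) / 0.04193 = 2.57 g/cm³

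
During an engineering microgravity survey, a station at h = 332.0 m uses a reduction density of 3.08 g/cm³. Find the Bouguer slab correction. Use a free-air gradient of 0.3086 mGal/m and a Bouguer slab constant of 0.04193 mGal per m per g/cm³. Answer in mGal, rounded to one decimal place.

Bouguer slab correction = 0.04193 × 3.08 × 332.0 = 42.9 mGal

42.9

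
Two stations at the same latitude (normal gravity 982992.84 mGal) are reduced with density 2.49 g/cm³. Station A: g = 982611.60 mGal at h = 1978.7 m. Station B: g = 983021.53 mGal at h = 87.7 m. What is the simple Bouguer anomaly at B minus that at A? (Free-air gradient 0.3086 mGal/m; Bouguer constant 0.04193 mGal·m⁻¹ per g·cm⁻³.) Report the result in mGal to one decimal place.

23.8

Δg_SB(A) = 982611.60 − 982992.84 + 0.3086×1978.7 − 0.04193×2.49×1978.7 = 22.80 mGal
Δg_SB(B) = 983021.53 − 982992.84 + 0.3086×87.7 − 0.04193×2.49×87.7 = 46.60 mGal
Difference = 46.60 − (22.80) = 23.80 mGal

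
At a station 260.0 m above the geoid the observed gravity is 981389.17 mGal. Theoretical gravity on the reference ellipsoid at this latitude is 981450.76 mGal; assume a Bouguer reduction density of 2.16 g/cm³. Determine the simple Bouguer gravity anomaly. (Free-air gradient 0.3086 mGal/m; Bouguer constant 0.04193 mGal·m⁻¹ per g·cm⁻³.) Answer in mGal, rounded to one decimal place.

-4.9

Free-air correction = 0.3086 × 260.0 = 80.24 mGal
Free-air anomaly = 981389.17 − 981450.76 + (80.24) = 18.65 mGal
Bouguer slab correction = 0.04193 × 2.16 × 260.0 = 23.55 mGal
Simple Bouguer anomaly = 18.65 − (23.55) = -4.90 mGal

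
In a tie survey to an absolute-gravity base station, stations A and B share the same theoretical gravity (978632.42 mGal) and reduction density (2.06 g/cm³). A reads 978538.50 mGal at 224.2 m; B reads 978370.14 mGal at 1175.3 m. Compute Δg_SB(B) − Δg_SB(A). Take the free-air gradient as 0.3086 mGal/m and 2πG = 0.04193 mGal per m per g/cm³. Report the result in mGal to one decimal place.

Δg_SB(A) = 978538.50 − 978632.42 + 0.3086×224.2 − 0.04193×2.06×224.2 = -44.10 mGal
Δg_SB(B) = 978370.14 − 978632.42 + 0.3086×1175.3 − 0.04193×2.06×1175.3 = -1.10 mGal
Difference = -1.10 − (-44.10) = 43.00 mGal

43.0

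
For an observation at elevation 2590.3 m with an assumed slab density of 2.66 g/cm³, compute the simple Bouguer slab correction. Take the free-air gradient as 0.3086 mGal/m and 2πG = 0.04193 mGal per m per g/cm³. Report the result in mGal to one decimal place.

288.9

Bouguer slab correction = 0.04193 × 2.66 × 2590.3 = 288.9 mGal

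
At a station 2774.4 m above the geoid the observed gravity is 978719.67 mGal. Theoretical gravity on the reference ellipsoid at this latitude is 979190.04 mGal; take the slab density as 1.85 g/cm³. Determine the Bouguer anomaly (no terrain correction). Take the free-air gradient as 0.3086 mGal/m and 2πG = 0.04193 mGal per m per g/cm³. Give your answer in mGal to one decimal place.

Free-air correction = 0.3086 × 2774.4 = 856.18 mGal
Free-air anomaly = 978719.67 − 979190.04 + (856.18) = 385.81 mGal
Bouguer slab correction = 0.04193 × 1.85 × 2774.4 = 215.21 mGal
Simple Bouguer anomaly = 385.81 − (215.21) = 170.60 mGal

170.6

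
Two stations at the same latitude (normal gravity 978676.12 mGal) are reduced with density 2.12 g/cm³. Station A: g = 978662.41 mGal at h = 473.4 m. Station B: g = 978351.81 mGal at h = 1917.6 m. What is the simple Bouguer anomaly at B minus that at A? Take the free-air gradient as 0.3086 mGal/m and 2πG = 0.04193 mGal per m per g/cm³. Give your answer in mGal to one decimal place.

Δg_SB(A) = 978662.41 − 978676.12 + 0.3086×473.4 − 0.04193×2.12×473.4 = 90.30 mGal
Δg_SB(B) = 978351.81 − 978676.12 + 0.3086×1917.6 − 0.04193×2.12×1917.6 = 97.00 mGal
Difference = 97.00 − (90.30) = 6.70 mGal

6.7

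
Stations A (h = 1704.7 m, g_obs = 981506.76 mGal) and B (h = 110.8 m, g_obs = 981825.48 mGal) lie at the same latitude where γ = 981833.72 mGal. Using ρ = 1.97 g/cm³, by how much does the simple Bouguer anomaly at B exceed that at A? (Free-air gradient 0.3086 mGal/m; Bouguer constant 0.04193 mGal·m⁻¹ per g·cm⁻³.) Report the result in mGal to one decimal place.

Δg_SB(A) = 981506.76 − 981833.72 + 0.3086×1704.7 − 0.04193×1.97×1704.7 = 58.30 mGal
Δg_SB(B) = 981825.48 − 981833.72 + 0.3086×110.8 − 0.04193×1.97×110.8 = 16.80 mGal
Difference = 16.80 − (58.30) = -41.50 mGal

-41.5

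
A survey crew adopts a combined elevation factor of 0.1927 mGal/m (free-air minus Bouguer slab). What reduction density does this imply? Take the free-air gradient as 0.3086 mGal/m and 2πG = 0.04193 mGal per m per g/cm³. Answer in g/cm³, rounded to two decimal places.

2.76

0.1927 = 0.3086 − 0.04193 × ρ
ρ = (0.3086 − 0.1927) / 0.04193 = 2.76 g/cm³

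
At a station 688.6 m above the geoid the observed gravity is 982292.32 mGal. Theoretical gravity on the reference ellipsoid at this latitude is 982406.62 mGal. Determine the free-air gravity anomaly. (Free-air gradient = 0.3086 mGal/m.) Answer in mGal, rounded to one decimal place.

Free-air correction = 0.3086 × 688.6 = 212.50 mGal
Free-air anomaly = 982292.32 − 982406.62 + (212.50) = 98.20 mGal

98.2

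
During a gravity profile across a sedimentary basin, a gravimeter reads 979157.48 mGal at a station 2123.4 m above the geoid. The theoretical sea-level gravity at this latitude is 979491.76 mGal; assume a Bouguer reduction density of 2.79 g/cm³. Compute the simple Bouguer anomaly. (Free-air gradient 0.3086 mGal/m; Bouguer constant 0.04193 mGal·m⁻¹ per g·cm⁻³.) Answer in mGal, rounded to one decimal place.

72.6

Free-air correction = 0.3086 × 2123.4 = 655.28 mGal
Free-air anomaly = 979157.48 − 979491.76 + (655.28) = 321.00 mGal
Bouguer slab correction = 0.04193 × 2.79 × 2123.4 = 248.41 mGal
Simple Bouguer anomaly = 321.00 − (248.41) = 72.59 mGal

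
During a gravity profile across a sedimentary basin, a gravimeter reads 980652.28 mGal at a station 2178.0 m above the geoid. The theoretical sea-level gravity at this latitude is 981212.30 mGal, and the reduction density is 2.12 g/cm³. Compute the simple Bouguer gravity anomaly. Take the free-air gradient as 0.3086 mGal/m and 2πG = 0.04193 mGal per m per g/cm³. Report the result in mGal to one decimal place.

Free-air correction = 0.3086 × 2178.0 = 672.13 mGal
Free-air anomaly = 980652.28 − 981212.30 + (672.13) = 112.11 mGal
Bouguer slab correction = 0.04193 × 2.12 × 2178.0 = 193.61 mGal
Simple Bouguer anomaly = 112.11 − (193.61) = -81.50 mGal

-81.5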